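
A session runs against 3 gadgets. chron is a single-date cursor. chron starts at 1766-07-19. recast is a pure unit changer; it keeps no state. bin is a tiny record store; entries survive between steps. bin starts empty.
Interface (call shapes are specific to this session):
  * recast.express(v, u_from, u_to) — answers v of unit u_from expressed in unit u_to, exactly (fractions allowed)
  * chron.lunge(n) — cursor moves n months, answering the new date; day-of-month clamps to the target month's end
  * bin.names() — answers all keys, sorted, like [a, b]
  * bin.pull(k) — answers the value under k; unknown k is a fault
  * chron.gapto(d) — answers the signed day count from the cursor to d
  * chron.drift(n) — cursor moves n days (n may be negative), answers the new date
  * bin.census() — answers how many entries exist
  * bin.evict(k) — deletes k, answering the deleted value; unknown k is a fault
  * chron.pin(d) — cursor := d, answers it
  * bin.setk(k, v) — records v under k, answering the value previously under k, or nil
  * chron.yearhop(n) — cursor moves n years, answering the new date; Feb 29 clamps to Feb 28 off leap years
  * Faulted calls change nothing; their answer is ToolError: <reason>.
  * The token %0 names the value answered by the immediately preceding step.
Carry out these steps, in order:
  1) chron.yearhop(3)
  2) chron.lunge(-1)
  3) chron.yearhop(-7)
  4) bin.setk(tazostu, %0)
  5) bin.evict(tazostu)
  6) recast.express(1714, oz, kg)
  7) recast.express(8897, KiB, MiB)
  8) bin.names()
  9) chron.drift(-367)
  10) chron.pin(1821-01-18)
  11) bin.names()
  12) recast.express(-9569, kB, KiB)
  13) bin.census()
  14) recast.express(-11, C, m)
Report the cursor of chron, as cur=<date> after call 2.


Answer: cur=1769-06-19

Derivation:
Act: chron.yearhop[n=3]
Obs: 1769-07-19
Act: chron.lunge[n=-1]
Obs: 1769-06-19
Act: chron.yearhop[n=-7]
Obs: 1762-06-19
Act: bin.setk[k=tazostu; v=%0]
Obs: nil
Act: bin.evict[k=tazostu]
Obs: 1762-06-19
Act: recast.express[v=1714; u_from=oz; u_to=kg]
Obs: 38872866109/800000000
Act: recast.express[v=8897; u_from=KiB; u_to=MiB]
Obs: 8897/1024
Act: bin.names[]
Obs: []
Act: chron.drift[n=-367]
Obs: 1761-06-17
Act: chron.pin[d=1821-01-18]
Obs: 1821-01-18
Act: bin.names[]
Obs: []
Act: recast.express[v=-9569; u_from=kB; u_to=KiB]
Obs: -1196125/128
Act: bin.census[]
Obs: 0
Act: recast.express[v=-11; u_from=C; u_to=m]
Obs: ToolError: incompatible units


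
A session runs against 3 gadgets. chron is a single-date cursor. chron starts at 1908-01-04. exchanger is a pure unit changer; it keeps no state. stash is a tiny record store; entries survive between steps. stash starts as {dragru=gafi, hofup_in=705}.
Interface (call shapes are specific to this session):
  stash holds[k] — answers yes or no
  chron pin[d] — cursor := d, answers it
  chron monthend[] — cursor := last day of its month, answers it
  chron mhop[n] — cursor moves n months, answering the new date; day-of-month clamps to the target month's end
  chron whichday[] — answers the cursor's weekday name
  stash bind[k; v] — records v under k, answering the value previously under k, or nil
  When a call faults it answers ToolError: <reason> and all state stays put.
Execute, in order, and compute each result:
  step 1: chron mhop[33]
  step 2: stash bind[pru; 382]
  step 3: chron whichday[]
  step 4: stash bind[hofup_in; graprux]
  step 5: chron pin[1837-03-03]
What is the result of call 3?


Answer: Tuesday

Derivation:
==> chron mhop(n: 33)
<== 1910-10-04
==> stash bind(k: pru, v: 382)
<== nil
==> chron whichday()
<== Tuesday
==> stash bind(k: hofup_in, v: graprux)
<== 705
==> chron pin(d: 1837-03-03)
<== 1837-03-03


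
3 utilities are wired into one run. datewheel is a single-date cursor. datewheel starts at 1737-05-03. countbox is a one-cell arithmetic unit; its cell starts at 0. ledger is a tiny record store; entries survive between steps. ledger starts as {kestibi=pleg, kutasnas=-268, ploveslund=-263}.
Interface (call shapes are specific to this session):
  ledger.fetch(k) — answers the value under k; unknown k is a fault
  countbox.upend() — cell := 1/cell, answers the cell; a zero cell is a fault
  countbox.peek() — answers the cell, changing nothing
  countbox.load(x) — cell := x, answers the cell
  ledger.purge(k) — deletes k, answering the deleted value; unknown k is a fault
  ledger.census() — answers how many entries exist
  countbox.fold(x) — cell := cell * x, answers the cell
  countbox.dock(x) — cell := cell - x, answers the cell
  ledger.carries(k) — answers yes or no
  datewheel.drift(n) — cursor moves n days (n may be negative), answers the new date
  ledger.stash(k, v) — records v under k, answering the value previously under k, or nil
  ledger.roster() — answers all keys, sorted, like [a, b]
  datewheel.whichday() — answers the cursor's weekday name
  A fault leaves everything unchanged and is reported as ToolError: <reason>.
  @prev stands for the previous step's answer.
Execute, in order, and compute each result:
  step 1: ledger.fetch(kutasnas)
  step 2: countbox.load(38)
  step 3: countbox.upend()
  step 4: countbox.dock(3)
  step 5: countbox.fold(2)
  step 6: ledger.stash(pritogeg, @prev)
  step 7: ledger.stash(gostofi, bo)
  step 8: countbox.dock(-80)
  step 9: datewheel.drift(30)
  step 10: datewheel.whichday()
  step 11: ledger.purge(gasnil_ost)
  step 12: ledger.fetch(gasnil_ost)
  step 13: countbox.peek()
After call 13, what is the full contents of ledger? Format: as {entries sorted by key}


·→ ledger.fetch(k='kutasnas')
·← -268
·→ countbox.load(x='38')
·← 38
·→ countbox.upend()
·← 1/38
·→ countbox.dock(x='3')
·← -113/38
·→ countbox.fold(x='2')
·← -113/19
·→ ledger.stash(k='pritogeg', v='@prev')
·← nil
·→ ledger.stash(k='gostofi', v='bo')
·← nil
·→ countbox.dock(x='-80')
·← 1407/19
·→ datewheel.drift(n='30')
·← 1737-06-02
·→ datewheel.whichday()
·← Sunday
·→ ledger.purge(k='gasnil_ost')
·← ToolError: no such key gasnil_ost
·→ ledger.fetch(k='gasnil_ost')
·← ToolError: no such key gasnil_ost
·→ countbox.peek()
·← 1407/19

Answer: {gostofi=bo, kestibi=pleg, kutasnas=-268, ploveslund=-263, pritogeg=-113/19}


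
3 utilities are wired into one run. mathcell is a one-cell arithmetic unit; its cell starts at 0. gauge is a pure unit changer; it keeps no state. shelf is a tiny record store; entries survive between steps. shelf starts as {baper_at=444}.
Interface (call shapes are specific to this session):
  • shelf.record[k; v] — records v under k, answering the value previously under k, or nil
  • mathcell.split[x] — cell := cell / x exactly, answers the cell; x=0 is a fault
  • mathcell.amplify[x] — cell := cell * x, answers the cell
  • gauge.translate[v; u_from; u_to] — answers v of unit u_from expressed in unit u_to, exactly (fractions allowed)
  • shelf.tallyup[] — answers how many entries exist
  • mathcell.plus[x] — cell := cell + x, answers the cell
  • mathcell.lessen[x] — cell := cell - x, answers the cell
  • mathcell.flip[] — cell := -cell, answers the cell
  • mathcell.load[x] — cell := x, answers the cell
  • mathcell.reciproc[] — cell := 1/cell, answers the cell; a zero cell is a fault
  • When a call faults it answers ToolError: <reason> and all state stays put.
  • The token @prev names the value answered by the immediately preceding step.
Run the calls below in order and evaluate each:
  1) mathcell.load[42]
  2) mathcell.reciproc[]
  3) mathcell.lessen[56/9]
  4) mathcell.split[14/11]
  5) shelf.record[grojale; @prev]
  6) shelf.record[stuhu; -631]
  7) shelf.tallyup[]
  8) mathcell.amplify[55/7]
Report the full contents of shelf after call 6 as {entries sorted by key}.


Answer: {baper_at=444, grojale=-8591/1764, stuhu=-631}

Derivation:
·→ mathcell.load(42)
·← 42
·→ mathcell.reciproc()
·← 1/42
·→ mathcell.lessen(56/9)
·← -781/126
·→ mathcell.split(14/11)
·← -8591/1764
·→ shelf.record(grojale, @prev)
·← nil
·→ shelf.record(stuhu, -631)
·← nil
·→ shelf.tallyup()
·← 3
·→ mathcell.amplify(55/7)
·← -472505/12348


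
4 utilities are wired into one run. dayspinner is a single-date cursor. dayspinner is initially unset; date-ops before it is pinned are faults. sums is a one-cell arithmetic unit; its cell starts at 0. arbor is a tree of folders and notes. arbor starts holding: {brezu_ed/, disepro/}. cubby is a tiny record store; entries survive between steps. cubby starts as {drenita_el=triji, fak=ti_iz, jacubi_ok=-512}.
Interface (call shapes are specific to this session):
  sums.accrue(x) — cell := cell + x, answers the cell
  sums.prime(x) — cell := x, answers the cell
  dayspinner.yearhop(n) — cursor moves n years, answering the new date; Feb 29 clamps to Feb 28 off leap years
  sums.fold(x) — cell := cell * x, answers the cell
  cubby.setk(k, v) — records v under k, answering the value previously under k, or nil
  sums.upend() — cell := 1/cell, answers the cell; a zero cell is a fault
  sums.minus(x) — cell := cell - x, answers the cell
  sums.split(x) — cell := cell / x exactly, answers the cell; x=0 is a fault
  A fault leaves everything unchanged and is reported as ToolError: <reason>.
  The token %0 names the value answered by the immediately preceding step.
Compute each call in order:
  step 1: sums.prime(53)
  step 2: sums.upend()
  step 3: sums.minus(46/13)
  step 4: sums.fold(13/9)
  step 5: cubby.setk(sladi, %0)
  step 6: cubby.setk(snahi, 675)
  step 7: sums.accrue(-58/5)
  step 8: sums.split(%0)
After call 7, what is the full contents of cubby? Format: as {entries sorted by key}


[in] prime x→53
:: 53
[in] upend
:: 1/53
[in] minus x→46/13
:: -2425/689
[in] fold x→13/9
:: -2425/477
[in] setk k→sladi v→%0
:: nil
[in] setk k→snahi v→675
:: nil
[in] accrue x→-58/5
:: -39791/2385
[in] split x→%0
:: 1

Answer: {drenita_el=triji, fak=ti_iz, jacubi_ok=-512, sladi=-2425/477, snahi=675}


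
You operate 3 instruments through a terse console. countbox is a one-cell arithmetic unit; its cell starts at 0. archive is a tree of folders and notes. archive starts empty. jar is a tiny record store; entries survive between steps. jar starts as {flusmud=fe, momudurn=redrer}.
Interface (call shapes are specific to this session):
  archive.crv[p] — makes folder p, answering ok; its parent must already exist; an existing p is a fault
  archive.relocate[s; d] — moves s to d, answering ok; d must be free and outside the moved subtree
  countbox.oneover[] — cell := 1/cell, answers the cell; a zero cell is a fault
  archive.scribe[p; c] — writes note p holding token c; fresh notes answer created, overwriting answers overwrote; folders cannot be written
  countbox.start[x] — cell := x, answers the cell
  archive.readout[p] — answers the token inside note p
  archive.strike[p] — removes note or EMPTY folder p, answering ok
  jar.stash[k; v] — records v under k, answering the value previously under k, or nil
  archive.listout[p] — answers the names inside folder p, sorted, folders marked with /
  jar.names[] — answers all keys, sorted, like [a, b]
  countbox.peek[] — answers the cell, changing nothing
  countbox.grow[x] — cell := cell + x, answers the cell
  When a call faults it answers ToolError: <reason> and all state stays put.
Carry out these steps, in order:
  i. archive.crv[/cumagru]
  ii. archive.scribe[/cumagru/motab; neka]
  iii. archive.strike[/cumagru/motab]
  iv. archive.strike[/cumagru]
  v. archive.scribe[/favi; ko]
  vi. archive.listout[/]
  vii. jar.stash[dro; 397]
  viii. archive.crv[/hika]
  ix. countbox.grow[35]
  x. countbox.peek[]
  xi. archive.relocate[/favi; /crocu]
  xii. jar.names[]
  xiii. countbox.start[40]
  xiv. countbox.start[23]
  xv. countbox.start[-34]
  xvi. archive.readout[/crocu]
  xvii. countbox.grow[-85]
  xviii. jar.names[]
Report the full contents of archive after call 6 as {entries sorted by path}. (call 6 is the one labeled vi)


I try archive.crv(/cumagru), and see ok.
I invoke archive.scribe(/cumagru/motab, neka), and see created.
I try archive.strike(/cumagru/motab), yielding ok.
Using archive.strike(/cumagru), → ok.
I call archive.scribe(/favi, ko), and observe created.
I invoke archive.listout(/), → [favi].
I call jar.stash(dro, 397), and observe nil.
I call archive.crv(/hika), → ok.
I use countbox.grow(35), — result: 35.
I use countbox.peek, and see 35.
Now I run archive.relocate(/favi, /crocu), → ok.
Next I call jar.names, — result: [dro, flusmud, momudurn].
Using countbox.start(40), and observe 40.
Using countbox.start(23), and see 23.
I try countbox.start(-34), and see -34.
Now I run archive.readout(/crocu), yielding ko.
I invoke countbox.grow(-85), yielding -119.
Calling jar.names(), which returns [dro, flusmud, momudurn].

Answer: {favi=ko}


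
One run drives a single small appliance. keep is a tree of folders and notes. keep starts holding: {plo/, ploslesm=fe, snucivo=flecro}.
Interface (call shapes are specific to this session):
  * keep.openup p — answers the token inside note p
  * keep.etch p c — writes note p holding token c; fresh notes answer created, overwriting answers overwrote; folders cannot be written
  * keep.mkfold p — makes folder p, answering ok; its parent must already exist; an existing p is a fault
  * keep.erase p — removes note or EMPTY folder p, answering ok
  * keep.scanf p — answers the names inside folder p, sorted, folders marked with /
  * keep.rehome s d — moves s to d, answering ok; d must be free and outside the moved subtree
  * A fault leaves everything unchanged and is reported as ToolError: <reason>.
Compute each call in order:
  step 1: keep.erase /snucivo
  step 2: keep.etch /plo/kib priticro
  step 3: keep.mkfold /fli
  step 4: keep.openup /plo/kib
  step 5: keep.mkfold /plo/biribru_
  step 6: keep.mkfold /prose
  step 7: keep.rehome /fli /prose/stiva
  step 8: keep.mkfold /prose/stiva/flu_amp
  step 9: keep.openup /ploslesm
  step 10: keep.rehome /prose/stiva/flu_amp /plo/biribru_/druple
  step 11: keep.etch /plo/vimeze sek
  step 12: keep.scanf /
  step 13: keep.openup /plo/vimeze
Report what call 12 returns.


I try keep.erase on p=/snucivo, and get ok.
Now I run keep.etch on p=/plo/kib, c=priticro, which returns created.
I invoke keep.mkfold on p=/fli, — result: ok.
I run keep.openup on p=/plo/kib, and see priticro.
I use keep.mkfold on p=/plo/biribru_, and get ok.
I call keep.mkfold on p=/prose, and see ok.
I try keep.rehome on s=/fli, d=/prose/stiva, giving ok.
Now I run keep.mkfold on p=/prose/stiva/flu_amp, → ok.
Invoking keep.openup on p=/ploslesm, — result: fe.
I invoke keep.rehome on s=/prose/stiva/flu_amp, d=/plo/biribru_/druple, giving ok.
I run keep.etch on p=/plo/vimeze, c=sek, and see created.
Invoking keep.scanf on p=/, giving [plo/, ploslesm, prose/].
I invoke keep.openup on p=/plo/vimeze: sek.

Answer: [plo/, ploslesm, prose/]


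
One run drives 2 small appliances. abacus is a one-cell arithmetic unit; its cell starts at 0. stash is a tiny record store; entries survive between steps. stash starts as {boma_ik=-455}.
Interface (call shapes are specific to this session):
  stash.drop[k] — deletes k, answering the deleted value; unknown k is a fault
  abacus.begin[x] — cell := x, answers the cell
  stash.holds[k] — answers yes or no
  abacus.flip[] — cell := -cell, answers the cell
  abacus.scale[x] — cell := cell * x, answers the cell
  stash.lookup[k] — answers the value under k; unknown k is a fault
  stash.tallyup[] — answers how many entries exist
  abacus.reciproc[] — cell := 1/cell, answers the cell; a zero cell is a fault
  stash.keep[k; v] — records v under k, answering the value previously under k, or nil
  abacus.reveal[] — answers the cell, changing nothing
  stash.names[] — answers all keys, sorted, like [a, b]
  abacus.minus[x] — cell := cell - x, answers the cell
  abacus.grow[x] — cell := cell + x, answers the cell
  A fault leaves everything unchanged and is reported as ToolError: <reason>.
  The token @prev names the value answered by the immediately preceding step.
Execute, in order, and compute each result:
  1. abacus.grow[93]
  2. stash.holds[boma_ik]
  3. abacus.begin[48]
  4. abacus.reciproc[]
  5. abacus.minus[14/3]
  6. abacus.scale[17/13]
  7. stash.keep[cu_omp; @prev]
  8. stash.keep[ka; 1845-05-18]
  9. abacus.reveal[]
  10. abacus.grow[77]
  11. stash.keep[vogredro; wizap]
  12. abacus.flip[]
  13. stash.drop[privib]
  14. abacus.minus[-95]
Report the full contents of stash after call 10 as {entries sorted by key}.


Answer: {boma_ik=-455, cu_omp=-3791/624, ka=1845-05-18}

Derivation:
// 1. abacus.grow(93) == 93
// 2. stash.holds(boma_ik) == yes
// 3. abacus.begin(48) == 48
// 4. abacus.reciproc() == 1/48
// 5. abacus.minus(14/3) == -223/48
// 6. abacus.scale(17/13) == -3791/624
// 7. stash.keep(cu_omp, @prev) == nil
// 8. stash.keep(ka, 1845-05-18) == nil
// 9. abacus.reveal() == -3791/624
// 10. abacus.grow(77) == 44257/624
// 11. stash.keep(vogredro, wizap) == nil
// 12. abacus.flip() == -44257/624
// 13. stash.drop(privib) == ToolError: no such key privib
// 14. abacus.minus(-95) == 15023/624


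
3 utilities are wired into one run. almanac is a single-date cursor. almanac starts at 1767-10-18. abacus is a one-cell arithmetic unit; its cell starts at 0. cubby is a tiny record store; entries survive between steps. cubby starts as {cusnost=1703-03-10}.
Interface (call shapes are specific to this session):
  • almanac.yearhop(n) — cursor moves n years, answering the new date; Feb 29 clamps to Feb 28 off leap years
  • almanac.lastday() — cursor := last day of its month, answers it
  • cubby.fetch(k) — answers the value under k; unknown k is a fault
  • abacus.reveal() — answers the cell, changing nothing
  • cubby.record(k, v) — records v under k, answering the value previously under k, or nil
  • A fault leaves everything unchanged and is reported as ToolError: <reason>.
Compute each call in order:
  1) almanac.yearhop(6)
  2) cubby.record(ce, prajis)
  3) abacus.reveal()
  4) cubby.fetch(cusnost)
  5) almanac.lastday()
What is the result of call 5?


Answer: 1773-10-31

Derivation:
>> almanac.yearhop(6)
<< 1773-10-18
>> cubby.record(ce, prajis)
<< nil
>> abacus.reveal()
<< 0
>> cubby.fetch(cusnost)
<< 1703-03-10
>> almanac.lastday()
<< 1773-10-31


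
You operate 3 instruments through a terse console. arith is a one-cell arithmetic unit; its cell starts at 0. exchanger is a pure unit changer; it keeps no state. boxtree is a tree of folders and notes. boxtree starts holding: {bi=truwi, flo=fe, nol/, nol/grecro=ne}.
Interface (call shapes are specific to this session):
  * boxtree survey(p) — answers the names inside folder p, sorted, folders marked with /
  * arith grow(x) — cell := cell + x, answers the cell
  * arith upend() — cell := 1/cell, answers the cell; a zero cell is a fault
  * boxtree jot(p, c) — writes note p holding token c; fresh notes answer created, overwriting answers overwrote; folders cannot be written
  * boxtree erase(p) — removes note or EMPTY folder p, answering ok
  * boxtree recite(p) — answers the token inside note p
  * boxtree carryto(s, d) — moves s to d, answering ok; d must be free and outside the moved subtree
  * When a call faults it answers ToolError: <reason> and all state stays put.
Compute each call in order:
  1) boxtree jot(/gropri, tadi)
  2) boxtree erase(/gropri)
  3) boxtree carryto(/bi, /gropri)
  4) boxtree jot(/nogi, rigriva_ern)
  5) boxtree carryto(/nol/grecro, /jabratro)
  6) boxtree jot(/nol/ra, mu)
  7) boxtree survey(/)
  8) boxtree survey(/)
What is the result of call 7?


Then boxtree jot with /gropri, tadi, and see created.
I call boxtree erase with /gropri, and see ok.
I use boxtree carryto with /bi, /gropri, — result: ok.
Next I call boxtree jot with /nogi, rigriva_ern, and get created.
Calling boxtree carryto with /nol/grecro, /jabratro, giving ok.
I use boxtree jot with /nol/ra, mu, and see created.
I call boxtree survey with /, which returns [flo, gropri, jabratro, nogi, nol/].
I run boxtree survey with /, and see [flo, gropri, jabratro, nogi, nol/].

Answer: [flo, gropri, jabratro, nogi, nol/]


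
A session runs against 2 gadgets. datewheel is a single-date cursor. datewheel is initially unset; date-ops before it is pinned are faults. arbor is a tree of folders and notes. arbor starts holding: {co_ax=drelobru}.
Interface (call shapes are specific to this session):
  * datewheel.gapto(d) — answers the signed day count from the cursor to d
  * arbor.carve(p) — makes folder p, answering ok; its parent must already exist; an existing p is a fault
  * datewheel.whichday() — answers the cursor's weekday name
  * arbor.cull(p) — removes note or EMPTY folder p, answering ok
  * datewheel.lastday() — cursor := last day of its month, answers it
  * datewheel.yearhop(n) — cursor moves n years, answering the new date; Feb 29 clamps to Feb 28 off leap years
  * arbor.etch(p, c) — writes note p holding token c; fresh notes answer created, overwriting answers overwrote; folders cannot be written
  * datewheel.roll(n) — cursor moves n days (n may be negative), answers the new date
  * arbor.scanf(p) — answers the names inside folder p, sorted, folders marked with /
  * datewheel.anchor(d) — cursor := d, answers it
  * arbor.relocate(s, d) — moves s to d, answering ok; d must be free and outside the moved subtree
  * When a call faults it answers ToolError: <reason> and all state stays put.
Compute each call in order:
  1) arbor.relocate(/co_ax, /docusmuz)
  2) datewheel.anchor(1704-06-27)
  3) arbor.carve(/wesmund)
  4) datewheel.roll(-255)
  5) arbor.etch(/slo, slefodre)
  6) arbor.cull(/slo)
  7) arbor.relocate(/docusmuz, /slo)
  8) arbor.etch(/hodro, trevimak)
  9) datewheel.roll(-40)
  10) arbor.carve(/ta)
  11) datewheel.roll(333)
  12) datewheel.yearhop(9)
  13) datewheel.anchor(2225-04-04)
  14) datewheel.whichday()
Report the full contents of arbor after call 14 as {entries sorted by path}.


~$ relocate s=/co_ax d=/docusmuz
  ok
~$ anchor d=1704-06-27
  1704-06-27
~$ carve p=/wesmund
  ok
~$ roll n=-255
  1703-10-16
~$ etch p=/slo c=slefodre
  created
~$ cull p=/slo
  ok
~$ relocate s=/docusmuz d=/slo
  ok
~$ etch p=/hodro c=trevimak
  created
~$ roll n=-40
  1703-09-06
~$ carve p=/ta
  ok
~$ roll n=333
  1704-08-04
~$ yearhop n=9
  1713-08-04
~$ anchor d=2225-04-04
  2225-04-04
~$ whichday
  Monday

Answer: {hodro=trevimak, slo=drelobru, ta/, wesmund/}


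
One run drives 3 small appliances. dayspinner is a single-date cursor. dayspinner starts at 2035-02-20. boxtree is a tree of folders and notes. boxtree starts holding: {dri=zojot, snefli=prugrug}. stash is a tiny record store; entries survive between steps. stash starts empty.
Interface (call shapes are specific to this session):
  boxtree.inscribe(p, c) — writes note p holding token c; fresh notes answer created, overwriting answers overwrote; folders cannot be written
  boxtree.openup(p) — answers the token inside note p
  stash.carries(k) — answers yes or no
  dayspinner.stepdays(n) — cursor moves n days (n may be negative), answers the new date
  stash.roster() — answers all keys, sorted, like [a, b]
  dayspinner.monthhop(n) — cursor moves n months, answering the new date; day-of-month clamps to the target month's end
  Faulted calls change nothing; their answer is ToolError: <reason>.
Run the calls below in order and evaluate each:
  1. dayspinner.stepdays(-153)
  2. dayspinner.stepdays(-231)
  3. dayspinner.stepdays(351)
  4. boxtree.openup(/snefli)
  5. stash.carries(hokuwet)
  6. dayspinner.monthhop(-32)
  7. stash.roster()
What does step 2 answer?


Act: dayspinner.stepdays[n=-153]
Obs: 2034-09-20
Act: dayspinner.stepdays[n=-231]
Obs: 2034-02-01
Act: dayspinner.stepdays[n=351]
Obs: 2035-01-18
Act: boxtree.openup[p=/snefli]
Obs: prugrug
Act: stash.carries[k=hokuwet]
Obs: no
Act: dayspinner.monthhop[n=-32]
Obs: 2032-05-18
Act: stash.roster[]
Obs: []

Answer: 2034-02-01


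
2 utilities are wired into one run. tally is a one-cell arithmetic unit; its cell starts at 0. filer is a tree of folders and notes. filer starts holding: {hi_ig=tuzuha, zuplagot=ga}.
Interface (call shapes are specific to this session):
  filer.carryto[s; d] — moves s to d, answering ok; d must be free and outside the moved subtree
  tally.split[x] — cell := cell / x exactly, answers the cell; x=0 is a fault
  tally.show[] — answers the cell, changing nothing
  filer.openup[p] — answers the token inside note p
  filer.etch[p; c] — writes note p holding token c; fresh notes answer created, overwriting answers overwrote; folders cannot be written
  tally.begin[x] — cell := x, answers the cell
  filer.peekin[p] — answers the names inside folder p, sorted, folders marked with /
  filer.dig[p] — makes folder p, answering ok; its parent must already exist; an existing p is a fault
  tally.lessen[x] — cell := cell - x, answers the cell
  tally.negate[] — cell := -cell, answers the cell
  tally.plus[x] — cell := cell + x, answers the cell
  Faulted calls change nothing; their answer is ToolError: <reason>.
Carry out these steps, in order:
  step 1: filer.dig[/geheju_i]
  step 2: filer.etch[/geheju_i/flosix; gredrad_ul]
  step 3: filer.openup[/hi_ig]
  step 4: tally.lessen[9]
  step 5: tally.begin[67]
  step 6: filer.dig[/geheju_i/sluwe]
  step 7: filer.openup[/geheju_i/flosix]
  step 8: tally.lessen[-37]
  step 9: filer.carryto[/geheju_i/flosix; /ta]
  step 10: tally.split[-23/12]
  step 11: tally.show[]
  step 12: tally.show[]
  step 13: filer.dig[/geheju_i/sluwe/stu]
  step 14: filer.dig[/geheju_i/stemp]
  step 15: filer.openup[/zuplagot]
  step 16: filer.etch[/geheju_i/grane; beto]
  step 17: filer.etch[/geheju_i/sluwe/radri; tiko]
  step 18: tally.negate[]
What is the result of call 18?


Now I run filer.dig with p=/geheju_i, and observe ok.
I use filer.etch with p=/geheju_i/flosix, c=gredrad_ul, and see created.
I call filer.openup with p=/hi_ig, yielding tuzuha.
I use tally.lessen with x=9: -9.
Using tally.begin with x=67, → 67.
Now I run filer.dig with p=/geheju_i/sluwe, → ok.
I use filer.openup with p=/geheju_i/flosix: gredrad_ul.
Then tally.lessen with x=-37, and get 104.
Calling filer.carryto with s=/geheju_i/flosix, d=/ta, giving ok.
Invoking tally.split with x=-23/12, and see -1248/23.
Then tally.show(), → -1248/23.
I use tally.show: -1248/23.
I run filer.dig with p=/geheju_i/sluwe/stu, which returns ok.
Now I run filer.dig with p=/geheju_i/stemp: ok.
Now I run filer.openup with p=/zuplagot, → ga.
Using filer.etch with p=/geheju_i/grane, c=beto, giving created.
I call filer.etch with p=/geheju_i/sluwe/radri, c=tiko, which returns created.
I try tally.negate, giving 1248/23.

Answer: 1248/23


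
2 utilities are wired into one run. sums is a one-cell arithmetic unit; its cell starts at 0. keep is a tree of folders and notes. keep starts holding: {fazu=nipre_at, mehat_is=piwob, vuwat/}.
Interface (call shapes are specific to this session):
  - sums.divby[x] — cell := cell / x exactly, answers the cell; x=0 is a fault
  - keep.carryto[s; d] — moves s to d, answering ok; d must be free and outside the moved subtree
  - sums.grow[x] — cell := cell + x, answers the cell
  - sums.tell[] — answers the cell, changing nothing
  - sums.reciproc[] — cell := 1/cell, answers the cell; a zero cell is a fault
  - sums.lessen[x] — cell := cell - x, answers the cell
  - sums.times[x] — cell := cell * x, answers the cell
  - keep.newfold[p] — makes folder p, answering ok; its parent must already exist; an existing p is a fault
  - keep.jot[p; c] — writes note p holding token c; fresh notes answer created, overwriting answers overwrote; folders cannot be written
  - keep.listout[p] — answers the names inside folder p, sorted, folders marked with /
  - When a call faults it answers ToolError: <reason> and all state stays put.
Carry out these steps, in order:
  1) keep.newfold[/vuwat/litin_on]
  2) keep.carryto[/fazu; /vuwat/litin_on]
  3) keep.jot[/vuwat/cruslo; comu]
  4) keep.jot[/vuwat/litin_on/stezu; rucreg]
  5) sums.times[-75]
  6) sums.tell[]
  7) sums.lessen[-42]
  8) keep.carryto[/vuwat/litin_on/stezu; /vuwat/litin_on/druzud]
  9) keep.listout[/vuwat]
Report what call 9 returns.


Do: newfold[p: /vuwat/litin_on]
See: ok
Do: carryto[s: /fazu; d: /vuwat/litin_on]
See: ToolError: exists
Do: jot[p: /vuwat/cruslo; c: comu]
See: created
Do: jot[p: /vuwat/litin_on/stezu; c: rucreg]
See: created
Do: times[x: -75]
See: 0
Do: tell[]
See: 0
Do: lessen[x: -42]
See: 42
Do: carryto[s: /vuwat/litin_on/stezu; d: /vuwat/litin_on/druzud]
See: ok
Do: listout[p: /vuwat]
See: [cruslo, litin_on/]

Answer: [cruslo, litin_on/]


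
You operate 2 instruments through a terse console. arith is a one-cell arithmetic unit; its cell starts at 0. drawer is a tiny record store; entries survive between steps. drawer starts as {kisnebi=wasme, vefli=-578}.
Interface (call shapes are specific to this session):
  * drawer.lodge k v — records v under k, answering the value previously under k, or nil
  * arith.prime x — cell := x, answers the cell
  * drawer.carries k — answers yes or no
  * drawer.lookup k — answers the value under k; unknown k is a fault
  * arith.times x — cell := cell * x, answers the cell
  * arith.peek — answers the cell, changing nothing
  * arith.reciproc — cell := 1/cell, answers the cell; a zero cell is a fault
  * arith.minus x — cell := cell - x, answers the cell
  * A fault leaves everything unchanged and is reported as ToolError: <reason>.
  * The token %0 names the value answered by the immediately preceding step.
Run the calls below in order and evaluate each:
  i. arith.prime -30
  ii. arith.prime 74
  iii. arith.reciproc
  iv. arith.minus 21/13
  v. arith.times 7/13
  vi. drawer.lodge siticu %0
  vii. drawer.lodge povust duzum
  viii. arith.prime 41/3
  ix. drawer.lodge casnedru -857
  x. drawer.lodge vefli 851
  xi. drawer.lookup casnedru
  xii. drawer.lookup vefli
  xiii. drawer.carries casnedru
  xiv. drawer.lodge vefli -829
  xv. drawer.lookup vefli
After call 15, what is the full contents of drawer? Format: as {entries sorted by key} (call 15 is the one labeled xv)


Answer: {casnedru=-857, kisnebi=wasme, povust=duzum, siticu=-10787/12506, vefli=-829}

Derivation:
·→ prime(-30)
·← -30
·→ prime(74)
·← 74
·→ reciproc()
·← 1/74
·→ minus(21/13)
·← -1541/962
·→ times(7/13)
·← -10787/12506
·→ lodge(siticu, %0)
·← nil
·→ lodge(povust, duzum)
·← nil
·→ prime(41/3)
·← 41/3
·→ lodge(casnedru, -857)
·← nil
·→ lodge(vefli, 851)
·← -578
·→ lookup(casnedru)
·← -857
·→ lookup(vefli)
·← 851
·→ carries(casnedru)
·← yes
·→ lodge(vefli, -829)
·← 851
·→ lookup(vefli)
·← -829


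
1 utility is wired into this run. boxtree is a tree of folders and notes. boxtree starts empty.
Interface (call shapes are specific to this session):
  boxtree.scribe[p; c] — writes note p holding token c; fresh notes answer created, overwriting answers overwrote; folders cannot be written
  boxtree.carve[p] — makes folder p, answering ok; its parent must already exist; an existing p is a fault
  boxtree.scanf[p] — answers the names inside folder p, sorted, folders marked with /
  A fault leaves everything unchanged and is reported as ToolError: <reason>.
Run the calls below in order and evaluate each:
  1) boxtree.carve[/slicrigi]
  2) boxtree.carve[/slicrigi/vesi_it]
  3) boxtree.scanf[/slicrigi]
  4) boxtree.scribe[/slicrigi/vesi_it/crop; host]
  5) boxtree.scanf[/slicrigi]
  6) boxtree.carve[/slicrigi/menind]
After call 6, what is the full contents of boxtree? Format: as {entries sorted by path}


Answer: {slicrigi/, slicrigi/menind/, slicrigi/vesi_it/, slicrigi/vesi_it/crop=host}

Derivation:
~$ boxtree.carve p='/slicrigi'
:: ok
~$ boxtree.carve p='/slicrigi/vesi_it'
:: ok
~$ boxtree.scanf p='/slicrigi'
:: [vesi_it/]
~$ boxtree.scribe p='/slicrigi/vesi_it/crop' c='host'
:: created
~$ boxtree.scanf p='/slicrigi'
:: [vesi_it/]
~$ boxtree.carve p='/slicrigi/menind'
:: ok


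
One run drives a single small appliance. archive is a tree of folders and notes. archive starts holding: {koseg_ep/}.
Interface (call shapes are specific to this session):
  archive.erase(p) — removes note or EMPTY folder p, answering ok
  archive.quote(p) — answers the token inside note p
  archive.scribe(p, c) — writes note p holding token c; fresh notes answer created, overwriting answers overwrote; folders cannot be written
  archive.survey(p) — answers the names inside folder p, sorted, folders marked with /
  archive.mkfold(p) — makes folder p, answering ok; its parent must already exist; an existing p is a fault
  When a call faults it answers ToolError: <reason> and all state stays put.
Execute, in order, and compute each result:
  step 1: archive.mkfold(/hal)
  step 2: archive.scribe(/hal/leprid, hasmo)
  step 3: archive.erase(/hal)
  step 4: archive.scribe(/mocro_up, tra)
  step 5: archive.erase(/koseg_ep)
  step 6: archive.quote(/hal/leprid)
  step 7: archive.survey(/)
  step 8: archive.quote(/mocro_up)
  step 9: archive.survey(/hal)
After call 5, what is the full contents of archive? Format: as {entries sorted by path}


-> mkfold(p→/hal)
<- ok
-> scribe(p→/hal/leprid, c→hasmo)
<- created
-> erase(p→/hal)
<- ToolError: not empty
-> scribe(p→/mocro_up, c→tra)
<- created
-> erase(p→/koseg_ep)
<- ok
-> quote(p→/hal/leprid)
<- hasmo
-> survey(p→/)
<- [hal/, mocro_up]
-> quote(p→/mocro_up)
<- tra
-> survey(p→/hal)
<- [leprid]

Answer: {hal/, hal/leprid=hasmo, mocro_up=tra}


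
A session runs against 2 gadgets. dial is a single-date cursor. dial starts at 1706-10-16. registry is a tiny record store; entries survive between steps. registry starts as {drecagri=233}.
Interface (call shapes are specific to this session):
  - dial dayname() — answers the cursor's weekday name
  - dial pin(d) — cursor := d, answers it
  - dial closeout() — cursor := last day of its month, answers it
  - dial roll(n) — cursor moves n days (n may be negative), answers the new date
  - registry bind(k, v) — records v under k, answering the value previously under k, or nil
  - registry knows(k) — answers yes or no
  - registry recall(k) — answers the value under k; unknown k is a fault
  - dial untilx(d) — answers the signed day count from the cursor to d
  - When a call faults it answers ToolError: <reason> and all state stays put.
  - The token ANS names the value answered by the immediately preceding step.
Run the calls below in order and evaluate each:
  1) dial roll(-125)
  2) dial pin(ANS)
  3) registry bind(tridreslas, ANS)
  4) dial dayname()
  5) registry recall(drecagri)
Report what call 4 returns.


Answer: Sunday

Derivation:
I call dial roll using n=-125, — result: 1706-06-13.
I run dial pin using d=ANS, → 1706-06-13.
I call registry bind using k=tridreslas, v=ANS, — result: nil.
Invoking dial dayname(), giving Sunday.
Using registry recall using k=drecagri, — result: 233.


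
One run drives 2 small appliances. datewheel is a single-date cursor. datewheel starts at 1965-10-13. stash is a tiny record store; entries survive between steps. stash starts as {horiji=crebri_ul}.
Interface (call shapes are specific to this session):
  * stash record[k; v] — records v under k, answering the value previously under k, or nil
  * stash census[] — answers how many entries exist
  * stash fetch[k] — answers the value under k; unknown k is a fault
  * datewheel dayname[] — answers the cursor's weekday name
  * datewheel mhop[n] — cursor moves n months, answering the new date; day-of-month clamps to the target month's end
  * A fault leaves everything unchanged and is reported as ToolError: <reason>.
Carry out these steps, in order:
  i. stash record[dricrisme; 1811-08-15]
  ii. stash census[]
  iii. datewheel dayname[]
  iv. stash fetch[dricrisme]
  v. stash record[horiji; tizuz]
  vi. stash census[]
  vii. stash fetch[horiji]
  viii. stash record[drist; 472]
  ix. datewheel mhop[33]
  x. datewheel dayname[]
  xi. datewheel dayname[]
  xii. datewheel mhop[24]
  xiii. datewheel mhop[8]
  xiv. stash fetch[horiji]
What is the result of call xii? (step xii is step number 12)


I run stash record passing dricrisme, 1811-08-15, giving nil.
Then stash census, yielding 2.
Then datewheel dayname, which returns Wednesday.
Next I call stash fetch passing dricrisme, and see 1811-08-15.
Using stash record passing horiji, tizuz, — result: crebri_ul.
Then stash census(), and get 2.
Using stash fetch passing horiji, yielding tizuz.
Now I run stash record passing drist, 472, and get nil.
Invoking datewheel mhop passing 33, and see 1968-07-13.
Then datewheel dayname, — result: Saturday.
Next I call datewheel dayname, and see Saturday.
I call datewheel mhop passing 24, and get 1970-07-13.
Invoking datewheel mhop passing 8, and observe 1971-03-13.
I use stash fetch passing horiji, giving tizuz.

Answer: 1970-07-13


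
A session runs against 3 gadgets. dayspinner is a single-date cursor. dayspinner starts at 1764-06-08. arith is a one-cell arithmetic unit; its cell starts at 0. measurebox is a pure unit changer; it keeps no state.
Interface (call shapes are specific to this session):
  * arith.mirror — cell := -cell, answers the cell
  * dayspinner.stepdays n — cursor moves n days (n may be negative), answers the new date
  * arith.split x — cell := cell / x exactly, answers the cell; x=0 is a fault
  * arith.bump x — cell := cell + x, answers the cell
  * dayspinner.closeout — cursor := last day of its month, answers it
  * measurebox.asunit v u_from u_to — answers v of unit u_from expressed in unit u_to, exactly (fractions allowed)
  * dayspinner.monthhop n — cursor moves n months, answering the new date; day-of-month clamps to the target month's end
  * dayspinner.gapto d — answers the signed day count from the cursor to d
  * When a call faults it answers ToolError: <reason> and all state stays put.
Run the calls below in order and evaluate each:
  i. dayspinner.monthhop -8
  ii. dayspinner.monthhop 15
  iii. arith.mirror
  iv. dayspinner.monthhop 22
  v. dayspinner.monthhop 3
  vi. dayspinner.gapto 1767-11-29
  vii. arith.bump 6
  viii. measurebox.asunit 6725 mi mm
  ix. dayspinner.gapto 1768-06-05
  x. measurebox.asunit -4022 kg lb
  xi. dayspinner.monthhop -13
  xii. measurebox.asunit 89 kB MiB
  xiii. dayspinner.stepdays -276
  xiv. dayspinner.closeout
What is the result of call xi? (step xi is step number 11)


Answer: 1766-01-08

Derivation:
% 1. monthhop(n→-8) -> 1763-10-08
% 2. monthhop(n→15) -> 1765-01-08
% 3. mirror() -> 0
% 4. monthhop(n→22) -> 1766-11-08
% 5. monthhop(n→3) -> 1767-02-08
% 6. gapto(d→1767-11-29) -> 294
% 7. bump(x→6) -> 6
% 8. asunit(v→6725, u_from→mi, u_to→mm) -> 10822838400
% 9. gapto(d→1768-06-05) -> 483
% 10. asunit(v→-4022, u_from→kg, u_to→lb) -> -402200000000/45359237
% 11. monthhop(n→-13) -> 1766-01-08
% 12. asunit(v→89, u_from→kB, u_to→MiB) -> 11125/131072
% 13. stepdays(n→-276) -> 1765-04-07
% 14. closeout() -> 1765-04-30


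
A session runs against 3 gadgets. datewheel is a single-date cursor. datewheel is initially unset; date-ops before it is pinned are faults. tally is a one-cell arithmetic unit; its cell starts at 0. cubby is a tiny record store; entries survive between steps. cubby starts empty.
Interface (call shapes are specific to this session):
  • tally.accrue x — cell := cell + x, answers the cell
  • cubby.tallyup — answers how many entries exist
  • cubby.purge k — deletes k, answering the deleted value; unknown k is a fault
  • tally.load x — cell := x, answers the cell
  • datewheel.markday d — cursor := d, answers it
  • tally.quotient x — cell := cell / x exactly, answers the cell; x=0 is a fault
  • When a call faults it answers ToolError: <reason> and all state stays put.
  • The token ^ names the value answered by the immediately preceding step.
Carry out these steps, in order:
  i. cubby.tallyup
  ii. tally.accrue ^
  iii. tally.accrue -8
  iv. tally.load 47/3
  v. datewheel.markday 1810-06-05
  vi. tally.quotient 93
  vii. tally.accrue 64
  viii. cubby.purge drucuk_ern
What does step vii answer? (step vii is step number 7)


Then cubby.tallyup(), yielding 0.
Using tally.accrue(x: ^), yielding 0.
I try tally.accrue(x: -8), giving -8.
Calling tally.load(x: 47/3), giving 47/3.
I use datewheel.markday(d: 1810-06-05), which returns 1810-06-05.
I invoke tally.quotient(x: 93), giving 47/279.
Then tally.accrue(x: 64): 17903/279.
Then cubby.purge(k: drucuk_ern): ToolError: no such key drucuk_ern.

Answer: 17903/279
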